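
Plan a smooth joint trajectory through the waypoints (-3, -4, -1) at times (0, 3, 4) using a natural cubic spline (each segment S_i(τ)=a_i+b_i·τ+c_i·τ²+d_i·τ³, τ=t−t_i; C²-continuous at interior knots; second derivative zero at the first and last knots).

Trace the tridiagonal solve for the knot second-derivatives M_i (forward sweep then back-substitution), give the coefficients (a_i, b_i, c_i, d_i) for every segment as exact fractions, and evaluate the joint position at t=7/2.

Δ: Δ0=-1/3, Δ1=3
row 1: diag=8, rhs=20; c'=1/8, d'=5/2
back: M1=5/2
M: M0=0, M1=5/2, M2=0
seg 0: a=-3, c=M0/2=0, d=(M1−M0)/(6·3)=5/36, b=Δ0−h0·(2M0+M1)/6=-19/12
seg 1: a=-4, c=M1/2=5/4, d=(M2−M1)/(6·1)=-5/12, b=Δ1−h1·(2M1+M2)/6=13/6
t_q=7/2 → seg 1, τ=1/2; S=-4+13/6·τ+5/4·τ²+-5/12·τ³=-85/32

  seg 0: a=-3 b=-19/12 c=0 d=5/36
  seg 1: a=-4 b=13/6 c=5/4 d=-5/12
S(7/2) = -85/32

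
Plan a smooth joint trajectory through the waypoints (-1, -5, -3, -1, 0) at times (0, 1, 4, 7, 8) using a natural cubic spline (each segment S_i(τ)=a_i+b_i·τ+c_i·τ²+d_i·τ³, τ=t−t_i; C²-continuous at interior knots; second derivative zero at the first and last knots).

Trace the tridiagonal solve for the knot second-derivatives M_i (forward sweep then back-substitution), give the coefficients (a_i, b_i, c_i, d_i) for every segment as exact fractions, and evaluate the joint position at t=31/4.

  seg 0: a=-1 b=-2905/624 c=0 d=409/624
  seg 1: a=-5 b=-839/312 c=409/208 d=-529/1872
  seg 2: a=-3 b=71/48 c=-15/26 d=191/1872
  seg 3: a=-1 b=241/312 c=71/208 d=-71/624
S(31/4) = -3683/13312

Δ: Δ0=-4, Δ1=2/3, Δ2=2/3, Δ3=1
row 1: diag=8, rhs=28; c'=3/8, d'=7/2
row 2: denom=12−3·3/8=87/8; d'=(0−3·7/2)/(87/8)=-28/29
row 3: denom=8−3·8/29=208/29; d'=(2−3·-28/29)/(208/29)=71/104
back: M3=71/104
back: M2=-28/29−8/29·71/104=-15/13
back: M1=7/2−3/8·-15/13=409/104
M: M0=0, M1=409/104, M2=-15/13, M3=71/104, M4=0
seg 0: a=-1, c=M0/2=0, d=(M1−M0)/(6·1)=409/624, b=Δ0−h0·(2M0+M1)/6=-2905/624
seg 1: a=-5, c=M1/2=409/208, d=(M2−M1)/(6·3)=-529/1872, b=Δ1−h1·(2M1+M2)/6=-839/312
seg 2: a=-3, c=M2/2=-15/26, d=(M3−M2)/(6·3)=191/1872, b=Δ2−h2·(2M2+M3)/6=71/48
seg 3: a=-1, c=M3/2=71/208, d=(M4−M3)/(6·1)=-71/624, b=Δ3−h3·(2M3+M4)/6=241/312
t_q=31/4 → seg 3, τ=3/4; S=-1+241/312·τ+71/208·τ²+-71/624·τ³=-3683/13312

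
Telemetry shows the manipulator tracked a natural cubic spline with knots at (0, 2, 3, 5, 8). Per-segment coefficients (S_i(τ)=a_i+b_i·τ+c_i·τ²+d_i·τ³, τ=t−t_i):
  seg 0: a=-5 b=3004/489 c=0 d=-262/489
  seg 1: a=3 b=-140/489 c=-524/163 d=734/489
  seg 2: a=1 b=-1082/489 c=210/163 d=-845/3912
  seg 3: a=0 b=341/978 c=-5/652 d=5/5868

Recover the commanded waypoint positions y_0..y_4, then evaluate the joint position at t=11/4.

y_0=-5 y_1=3 y_2=1 y_3=0 y_4=1
S(11/4) = 8399/5216

y_0 = S_0(0) = a_0 = -5
y_1 = S_1(0) = a_1 = 3
y_2 = S_2(0) = a_2 = 1
y_3 = S_3(0) = a_3 = 0
y_4 = S_3(3) = 1
t_q=11/4 is in segment 1 (τ=3/4); S_1(τ)=8399/5216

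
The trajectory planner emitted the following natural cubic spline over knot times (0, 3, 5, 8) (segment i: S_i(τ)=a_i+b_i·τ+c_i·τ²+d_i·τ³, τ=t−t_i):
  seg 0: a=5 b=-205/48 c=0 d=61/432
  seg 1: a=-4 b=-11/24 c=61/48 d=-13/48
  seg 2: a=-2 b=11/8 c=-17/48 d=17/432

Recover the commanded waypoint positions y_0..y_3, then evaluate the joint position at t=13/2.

y_0 = S_0(0) = a_0 = 5
y_1 = S_1(0) = a_1 = -4
y_2 = S_2(0) = a_2 = -2
y_3 = S_2(3) = 0
t_q=13/2 is in segment 2 (τ=3/2); S_2(τ)=-77/128

y_0=5 y_1=-4 y_2=-2 y_3=0
S(13/2) = -77/128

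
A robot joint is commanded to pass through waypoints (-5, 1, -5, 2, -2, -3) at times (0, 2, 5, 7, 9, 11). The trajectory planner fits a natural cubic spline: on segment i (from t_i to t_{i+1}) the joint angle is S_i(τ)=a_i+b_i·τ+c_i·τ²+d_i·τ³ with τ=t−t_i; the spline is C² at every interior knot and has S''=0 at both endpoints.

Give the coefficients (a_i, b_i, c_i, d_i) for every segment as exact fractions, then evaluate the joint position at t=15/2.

Δ: Δ0=3, Δ1=-2, Δ2=7/2, Δ3=-2, Δ4=-1/2
row 1: diag=10, rhs=-30; c'=3/10, d'=-3
row 2: denom=10−3·3/10=91/10; d'=(33−3·-3)/(91/10)=60/13
row 3: denom=8−2·20/91=688/91; d'=(-33−2·60/13)/(688/91)=-3843/688
row 4: denom=8−2·91/344=1285/172; d'=(9−2·-3843/688)/(1285/172)=27/10
back: M4=27/10
back: M3=-3843/688−91/344·27/10=-63/10
back: M2=60/13−20/91·-63/10=6
back: M1=-3−3/10·6=-24/5
M: M0=0, M1=-24/5, M2=6, M3=-63/10, M4=27/10, M5=0
seg 0: a=-5, c=M0/2=0, d=(M1−M0)/(6·2)=-2/5, b=Δ0−h0·(2M0+M1)/6=23/5
seg 1: a=1, c=M1/2=-12/5, d=(M2−M1)/(6·3)=3/5, b=Δ1−h1·(2M1+M2)/6=-1/5
seg 2: a=-5, c=M2/2=3, d=(M3−M2)/(6·2)=-41/40, b=Δ2−h2·(2M2+M3)/6=8/5
seg 3: a=2, c=M3/2=-63/20, d=(M4−M3)/(6·2)=3/4, b=Δ3−h3·(2M3+M4)/6=13/10
seg 4: a=-2, c=M4/2=27/20, d=(M5−M4)/(6·2)=-9/40, b=Δ4−h4·(2M4+M5)/6=-23/10
t_q=15/2 → seg 3, τ=1/2; S=2+13/10·τ+-63/20·τ²+3/4·τ³=313/160

  seg 0: a=-5 b=23/5 c=0 d=-2/5
  seg 1: a=1 b=-1/5 c=-12/5 d=3/5
  seg 2: a=-5 b=8/5 c=3 d=-41/40
  seg 3: a=2 b=13/10 c=-63/20 d=3/4
  seg 4: a=-2 b=-23/10 c=27/20 d=-9/40
S(15/2) = 313/160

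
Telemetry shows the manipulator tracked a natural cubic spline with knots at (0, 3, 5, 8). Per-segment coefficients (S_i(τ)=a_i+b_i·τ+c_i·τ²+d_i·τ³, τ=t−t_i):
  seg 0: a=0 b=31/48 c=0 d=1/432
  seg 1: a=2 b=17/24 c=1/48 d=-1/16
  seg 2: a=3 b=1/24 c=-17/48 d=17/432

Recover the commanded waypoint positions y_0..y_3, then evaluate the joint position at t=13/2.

y_0 = S_0(0) = a_0 = 0
y_1 = S_1(0) = a_1 = 2
y_2 = S_2(0) = a_2 = 3
y_3 = S_2(3) = 1
t_q=13/2 is in segment 2 (τ=3/2); S_2(τ)=307/128

y_0=0 y_1=2 y_2=3 y_3=1
S(13/2) = 307/128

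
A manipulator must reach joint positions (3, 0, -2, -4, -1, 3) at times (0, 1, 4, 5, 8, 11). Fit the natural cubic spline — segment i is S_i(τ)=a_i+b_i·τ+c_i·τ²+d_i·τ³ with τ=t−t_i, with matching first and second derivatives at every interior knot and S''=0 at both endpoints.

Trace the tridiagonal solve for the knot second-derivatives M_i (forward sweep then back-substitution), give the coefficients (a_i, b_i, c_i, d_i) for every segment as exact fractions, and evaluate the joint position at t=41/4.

  seg 0: a=3 b=-5372/1563 c=0 d=683/1563
  seg 1: a=0 b=-3323/1563 c=683/521 d=-3866/14067
  seg 2: a=-2 b=-2627/1563 c=-1817/1563 d=1318/1563
  seg 3: a=-4 b=-769/521 c=2137/1563 d=-847/4689
  seg 4: a=-1 b=964/521 c=-404/1563 d=404/14067
S(41/4) = 18187/8336

Δ: Δ0=-3, Δ1=-2/3, Δ2=-2, Δ3=1, Δ4=4/3
row 1: diag=8, rhs=14; c'=3/8, d'=7/4
row 2: denom=8−3·3/8=55/8; d'=(-8−3·7/4)/(55/8)=-106/55
row 3: denom=8−1·8/55=432/55; d'=(18−1·-106/55)/(432/55)=137/54
row 4: denom=12−3·55/144=521/48; d'=(2−3·137/54)/(521/48)=-808/1563
back: M4=-808/1563
back: M3=137/54−55/144·-808/1563=4274/1563
back: M2=-106/55−8/55·4274/1563=-3634/1563
back: M1=7/4−3/8·-3634/1563=1366/521
M: M0=0, M1=1366/521, M2=-3634/1563, M3=4274/1563, M4=-808/1563, M5=0
seg 0: a=3, c=M0/2=0, d=(M1−M0)/(6·1)=683/1563, b=Δ0−h0·(2M0+M1)/6=-5372/1563
seg 1: a=0, c=M1/2=683/521, d=(M2−M1)/(6·3)=-3866/14067, b=Δ1−h1·(2M1+M2)/6=-3323/1563
seg 2: a=-2, c=M2/2=-1817/1563, d=(M3−M2)/(6·1)=1318/1563, b=Δ2−h2·(2M2+M3)/6=-2627/1563
seg 3: a=-4, c=M3/2=2137/1563, d=(M4−M3)/(6·3)=-847/4689, b=Δ3−h3·(2M3+M4)/6=-769/521
seg 4: a=-1, c=M4/2=-404/1563, d=(M5−M4)/(6·3)=404/14067, b=Δ4−h4·(2M4+M5)/6=964/521
t_q=41/4 → seg 4, τ=9/4; S=-1+964/521·τ+-404/1563·τ²+404/14067·τ³=18187/8336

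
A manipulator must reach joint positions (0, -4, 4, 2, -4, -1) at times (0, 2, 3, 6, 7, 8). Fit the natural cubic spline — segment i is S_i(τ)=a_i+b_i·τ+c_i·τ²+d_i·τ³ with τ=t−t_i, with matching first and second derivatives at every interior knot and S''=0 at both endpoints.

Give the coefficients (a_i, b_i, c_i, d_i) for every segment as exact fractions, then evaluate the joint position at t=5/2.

Δ: Δ0=-2, Δ1=8, Δ2=-2/3, Δ3=-6, Δ4=3
row 1: diag=6, rhs=60; c'=1/6, d'=10
row 2: denom=8−1·1/6=47/6; d'=(-52−1·10)/(47/6)=-372/47
row 3: denom=8−3·18/47=322/47; d'=(-32−3·-372/47)/(322/47)=-194/161
row 4: denom=4−1·47/322=1241/322; d'=(54−1·-194/161)/(1241/322)=17776/1241
back: M4=17776/1241
back: M3=-194/161−47/322·17776/1241=-4090/1241
back: M2=-372/47−18/47·-4090/1241=-8256/1241
back: M1=10−1/6·-8256/1241=13786/1241
M: M0=0, M1=13786/1241, M2=-8256/1241, M3=-4090/1241, M4=17776/1241, M5=0
seg 0: a=0, c=M0/2=0, d=(M1−M0)/(6·2)=6893/7446, b=Δ0−h0·(2M0+M1)/6=-21232/3723
seg 1: a=-4, c=M1/2=6893/1241, d=(M2−M1)/(6·1)=-11021/3723, b=Δ1−h1·(2M1+M2)/6=20126/3723
seg 2: a=4, c=M2/2=-4128/1241, d=(M3−M2)/(6·3)=2083/11169, b=Δ2−h2·(2M2+M3)/6=28421/3723
seg 3: a=2, c=M3/2=-2045/1241, d=(M4−M3)/(6·1)=10933/3723, b=Δ3−h3·(2M3+M4)/6=-27136/3723
seg 4: a=-4, c=M4/2=8888/1241, d=(M5−M4)/(6·1)=-8888/3723, b=Δ4−h4·(2M4+M5)/6=-6607/3723
t_q=5/2 → seg 1, τ=1/2; S=-4+20126/3723·τ+6893/1241·τ²+-11021/3723·τ³=-2765/9928

  seg 0: a=0 b=-21232/3723 c=0 d=6893/7446
  seg 1: a=-4 b=20126/3723 c=6893/1241 d=-11021/3723
  seg 2: a=4 b=28421/3723 c=-4128/1241 d=2083/11169
  seg 3: a=2 b=-27136/3723 c=-2045/1241 d=10933/3723
  seg 4: a=-4 b=-6607/3723 c=8888/1241 d=-8888/3723
S(5/2) = -2765/9928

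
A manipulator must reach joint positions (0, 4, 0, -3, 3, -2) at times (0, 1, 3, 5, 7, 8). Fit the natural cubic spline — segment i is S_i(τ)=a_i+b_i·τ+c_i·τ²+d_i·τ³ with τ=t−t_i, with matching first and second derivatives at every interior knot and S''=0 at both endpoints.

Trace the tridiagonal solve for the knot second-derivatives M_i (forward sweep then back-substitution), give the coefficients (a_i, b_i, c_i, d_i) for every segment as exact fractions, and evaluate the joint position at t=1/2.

Δ: Δ0=4, Δ1=-2, Δ2=-3/2, Δ3=3, Δ4=-5
row 1: diag=6, rhs=-36; c'=1/3, d'=-6
row 2: denom=8−2·1/3=22/3; d'=(3−2·-6)/(22/3)=45/22
row 3: denom=8−2·3/11=82/11; d'=(27−2·45/22)/(82/11)=126/41
row 4: denom=6−2·11/41=224/41; d'=(-48−2·126/41)/(224/41)=-555/56
back: M4=-555/56
back: M3=126/41−11/41·-555/56=321/56
back: M2=45/22−3/11·321/56=27/56
back: M1=-6−1/3·27/56=-345/56
M: M0=0, M1=-345/56, M2=27/56, M3=321/56, M4=-555/56, M5=0
seg 0: a=0, c=M0/2=0, d=(M1−M0)/(6·1)=-115/112, b=Δ0−h0·(2M0+M1)/6=563/112
seg 1: a=4, c=M1/2=-345/112, d=(M2−M1)/(6·2)=31/56, b=Δ1−h1·(2M1+M2)/6=109/56
seg 2: a=0, c=M2/2=27/112, d=(M3−M2)/(6·2)=7/16, b=Δ2−h2·(2M2+M3)/6=-209/56
seg 3: a=-3, c=M3/2=321/112, d=(M4−M3)/(6·2)=-73/56, b=Δ3−h3·(2M3+M4)/6=139/56
seg 4: a=3, c=M4/2=-555/112, d=(M5−M4)/(6·1)=185/112, b=Δ4−h4·(2M4+M5)/6=-95/56
t_q=1/2 → seg 0, τ=1/2; S=0+563/112·τ+0·τ²+-115/112·τ³=2137/896

  seg 0: a=0 b=563/112 c=0 d=-115/112
  seg 1: a=4 b=109/56 c=-345/112 d=31/56
  seg 2: a=0 b=-209/56 c=27/112 d=7/16
  seg 3: a=-3 b=139/56 c=321/112 d=-73/56
  seg 4: a=3 b=-95/56 c=-555/112 d=185/112
S(1/2) = 2137/896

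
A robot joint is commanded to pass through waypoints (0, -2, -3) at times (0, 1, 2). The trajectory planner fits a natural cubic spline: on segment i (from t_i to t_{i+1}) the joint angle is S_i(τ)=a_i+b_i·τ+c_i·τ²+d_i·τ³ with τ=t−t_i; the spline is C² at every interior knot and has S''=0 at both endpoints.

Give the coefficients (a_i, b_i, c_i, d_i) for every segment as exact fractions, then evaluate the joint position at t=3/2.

Δ: Δ0=-2, Δ1=-1
row 1: diag=4, rhs=6; c'=1/4, d'=3/2
back: M1=3/2
M: M0=0, M1=3/2, M2=0
seg 0: a=0, c=M0/2=0, d=(M1−M0)/(6·1)=1/4, b=Δ0−h0·(2M0+M1)/6=-9/4
seg 1: a=-2, c=M1/2=3/4, d=(M2−M1)/(6·1)=-1/4, b=Δ1−h1·(2M1+M2)/6=-3/2
t_q=3/2 → seg 1, τ=1/2; S=-2+-3/2·τ+3/4·τ²+-1/4·τ³=-83/32

  seg 0: a=0 b=-9/4 c=0 d=1/4
  seg 1: a=-2 b=-3/2 c=3/4 d=-1/4
S(3/2) = -83/32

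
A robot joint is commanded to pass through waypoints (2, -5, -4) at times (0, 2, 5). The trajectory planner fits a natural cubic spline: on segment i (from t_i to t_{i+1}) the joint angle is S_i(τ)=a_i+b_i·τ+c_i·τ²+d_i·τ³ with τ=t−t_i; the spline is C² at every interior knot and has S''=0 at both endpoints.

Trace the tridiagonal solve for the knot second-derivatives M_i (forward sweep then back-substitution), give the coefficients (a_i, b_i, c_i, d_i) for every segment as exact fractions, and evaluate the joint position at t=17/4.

Δ: Δ0=-7/2, Δ1=1/3
row 1: diag=10, rhs=23; c'=3/10, d'=23/10
back: M1=23/10
M: M0=0, M1=23/10, M2=0
seg 0: a=2, c=M0/2=0, d=(M1−M0)/(6·2)=23/120, b=Δ0−h0·(2M0+M1)/6=-64/15
seg 1: a=-5, c=M1/2=23/20, d=(M2−M1)/(6·3)=-23/180, b=Δ1−h1·(2M1+M2)/6=-59/30
t_q=17/4 → seg 1, τ=9/4; S=-5+-59/30·τ+23/20·τ²+-23/180·τ³=-1295/256

  seg 0: a=2 b=-64/15 c=0 d=23/120
  seg 1: a=-5 b=-59/30 c=23/20 d=-23/180
S(17/4) = -1295/256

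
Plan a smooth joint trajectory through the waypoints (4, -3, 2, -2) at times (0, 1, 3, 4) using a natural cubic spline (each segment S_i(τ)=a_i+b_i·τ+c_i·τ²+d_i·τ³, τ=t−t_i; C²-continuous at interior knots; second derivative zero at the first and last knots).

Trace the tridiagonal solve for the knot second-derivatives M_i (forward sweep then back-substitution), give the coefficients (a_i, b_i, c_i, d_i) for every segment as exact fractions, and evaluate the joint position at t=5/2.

  seg 0: a=4 b=-147/16 c=0 d=35/16
  seg 1: a=-3 b=-21/8 c=105/16 d=-2
  seg 2: a=2 b=-3/8 c=-87/16 d=29/16
S(5/2) = 69/64

Δ: Δ0=-7, Δ1=5/2, Δ2=-4
row 1: diag=6, rhs=57; c'=1/3, d'=19/2
row 2: denom=6−2·1/3=16/3; d'=(-39−2·19/2)/(16/3)=-87/8
back: M2=-87/8
back: M1=19/2−1/3·-87/8=105/8
M: M0=0, M1=105/8, M2=-87/8, M3=0
seg 0: a=4, c=M0/2=0, d=(M1−M0)/(6·1)=35/16, b=Δ0−h0·(2M0+M1)/6=-147/16
seg 1: a=-3, c=M1/2=105/16, d=(M2−M1)/(6·2)=-2, b=Δ1−h1·(2M1+M2)/6=-21/8
seg 2: a=2, c=M2/2=-87/16, d=(M3−M2)/(6·1)=29/16, b=Δ2−h2·(2M2+M3)/6=-3/8
t_q=5/2 → seg 1, τ=3/2; S=-3+-21/8·τ+105/16·τ²+-2·τ³=69/64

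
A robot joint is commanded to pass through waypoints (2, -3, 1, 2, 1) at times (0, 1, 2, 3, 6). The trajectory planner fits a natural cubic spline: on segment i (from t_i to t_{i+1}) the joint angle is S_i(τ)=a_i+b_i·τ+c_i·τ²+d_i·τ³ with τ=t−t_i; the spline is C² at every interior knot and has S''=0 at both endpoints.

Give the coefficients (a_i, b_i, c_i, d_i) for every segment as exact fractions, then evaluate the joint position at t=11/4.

Δ: Δ0=-5, Δ1=4, Δ2=1, Δ3=-1/3
row 1: diag=4, rhs=54; c'=1/4, d'=27/2
row 2: denom=4−1·1/4=15/4; d'=(-18−1·27/2)/(15/4)=-42/5
row 3: denom=8−1·4/15=116/15; d'=(-8−1·-42/5)/(116/15)=3/58
back: M3=3/58
back: M2=-42/5−4/15·3/58=-244/29
back: M1=27/2−1/4·-244/29=905/58
M: M0=0, M1=905/58, M2=-244/29, M3=3/58, M4=0
seg 0: a=2, c=M0/2=0, d=(M1−M0)/(6·1)=905/348, b=Δ0−h0·(2M0+M1)/6=-2645/348
seg 1: a=-3, c=M1/2=905/116, d=(M2−M1)/(6·1)=-1393/348, b=Δ1−h1·(2M1+M2)/6=35/174
seg 2: a=1, c=M2/2=-122/29, d=(M3−M2)/(6·1)=491/348, b=Δ2−h2·(2M2+M3)/6=1321/348
seg 3: a=2, c=M3/2=3/116, d=(M4−M3)/(6·3)=-1/348, b=Δ3−h3·(2M3+M4)/6=-67/174
t_q=11/4 → seg 2, τ=3/4; S=1+1321/348·τ+-122/29·τ²+491/348·τ³=15411/7424

  seg 0: a=2 b=-2645/348 c=0 d=905/348
  seg 1: a=-3 b=35/174 c=905/116 d=-1393/348
  seg 2: a=1 b=1321/348 c=-122/29 d=491/348
  seg 3: a=2 b=-67/174 c=3/116 d=-1/348
S(11/4) = 15411/7424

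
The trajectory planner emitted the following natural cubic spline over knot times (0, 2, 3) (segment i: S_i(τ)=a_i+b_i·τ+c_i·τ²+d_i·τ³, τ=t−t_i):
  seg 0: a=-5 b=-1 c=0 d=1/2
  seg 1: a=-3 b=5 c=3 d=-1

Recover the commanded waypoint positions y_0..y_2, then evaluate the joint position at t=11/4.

y_0=-5 y_1=-3 y_2=4
S(11/4) = 129/64

y_0 = S_0(0) = a_0 = -5
y_1 = S_1(0) = a_1 = -3
y_2 = S_1(1) = 4
t_q=11/4 is in segment 1 (τ=3/4); S_1(τ)=129/64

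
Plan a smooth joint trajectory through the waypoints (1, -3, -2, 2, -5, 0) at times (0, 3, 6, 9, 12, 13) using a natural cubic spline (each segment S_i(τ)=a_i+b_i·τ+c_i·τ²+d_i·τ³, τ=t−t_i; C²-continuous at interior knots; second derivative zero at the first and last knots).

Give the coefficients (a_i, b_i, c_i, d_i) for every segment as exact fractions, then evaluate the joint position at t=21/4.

  seg 0: a=1 b=-49/31 c=0 d=23/837
  seg 1: a=-3 b=-26/31 c=23/93 d=40/837
  seg 2: a=-2 b=60/31 c=21/31 d=-245/837
  seg 3: a=2 b=-59/31 c=-182/93 d=506/837
  seg 4: a=-5 b=83/31 c=108/31 d=-36/31
S(21/4) = -1533/496

Δ: Δ0=-4/3, Δ1=1/3, Δ2=4/3, Δ3=-7/3, Δ4=5
row 1: diag=12, rhs=10; c'=1/4, d'=5/6
row 2: denom=12−3·1/4=45/4; d'=(6−3·5/6)/(45/4)=14/45
row 3: denom=12−3·4/15=56/5; d'=(-22−3·14/45)/(56/5)=-43/21
row 4: denom=8−3·15/56=403/56; d'=(44−3·-43/21)/(403/56)=216/31
back: M4=216/31
back: M3=-43/21−15/56·216/31=-364/93
back: M2=14/45−4/15·-364/93=42/31
back: M1=5/6−1/4·42/31=46/93
M: M0=0, M1=46/93, M2=42/31, M3=-364/93, M4=216/31, M5=0
seg 0: a=1, c=M0/2=0, d=(M1−M0)/(6·3)=23/837, b=Δ0−h0·(2M0+M1)/6=-49/31
seg 1: a=-3, c=M1/2=23/93, d=(M2−M1)/(6·3)=40/837, b=Δ1−h1·(2M1+M2)/6=-26/31
seg 2: a=-2, c=M2/2=21/31, d=(M3−M2)/(6·3)=-245/837, b=Δ2−h2·(2M2+M3)/6=60/31
seg 3: a=2, c=M3/2=-182/93, d=(M4−M3)/(6·3)=506/837, b=Δ3−h3·(2M3+M4)/6=-59/31
seg 4: a=-5, c=M4/2=108/31, d=(M5−M4)/(6·1)=-36/31, b=Δ4−h4·(2M4+M5)/6=83/31
t_q=21/4 → seg 1, τ=9/4; S=-3+-26/31·τ+23/93·τ²+40/837·τ³=-1533/496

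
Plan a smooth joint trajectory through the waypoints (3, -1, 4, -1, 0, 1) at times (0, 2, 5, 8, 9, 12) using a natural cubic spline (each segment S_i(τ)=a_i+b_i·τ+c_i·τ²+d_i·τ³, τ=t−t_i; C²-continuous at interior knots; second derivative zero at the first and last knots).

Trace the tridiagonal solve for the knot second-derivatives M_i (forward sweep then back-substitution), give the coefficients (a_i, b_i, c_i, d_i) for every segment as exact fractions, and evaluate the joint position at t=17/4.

Δ: Δ0=-2, Δ1=5/3, Δ2=-5/3, Δ3=1, Δ4=1/3
row 1: diag=10, rhs=22; c'=3/10, d'=11/5
row 2: denom=12−3·3/10=111/10; d'=(-20−3·11/5)/(111/10)=-266/111
row 3: denom=8−3·10/37=266/37; d'=(16−3·-266/111)/(266/37)=429/133
row 4: denom=8−1·37/266=2091/266; d'=(-4−1·429/133)/(2091/266)=-1922/2091
back: M4=-1922/2091
back: M3=429/133−37/266·-1922/2091=7012/2091
back: M2=-266/111−10/37·7012/2091=-2302/697
back: M1=11/5−3/10·-2302/697=2224/697
M: M0=0, M1=2224/697, M2=-2302/697, M3=7012/2091, M4=-1922/2091, M5=0
seg 0: a=3, c=M0/2=0, d=(M1−M0)/(6·2)=556/2091, b=Δ0−h0·(2M0+M1)/6=-6406/2091
seg 1: a=-1, c=M1/2=1112/697, d=(M2−M1)/(6·3)=-2263/6273, b=Δ1−h1·(2M1+M2)/6=266/2091
seg 2: a=4, c=M2/2=-1151/697, d=(M3−M2)/(6·3)=6959/18819, b=Δ2−h2·(2M2+M3)/6=-5/123
seg 3: a=-1, c=M3/2=3506/2091, d=(M4−M3)/(6·1)=-1489/2091, b=Δ3−h3·(2M3+M4)/6=74/2091
seg 4: a=0, c=M4/2=-961/2091, d=(M5−M4)/(6·3)=961/18819, b=Δ4−h4·(2M4+M5)/6=873/697
t_q=17/4 → seg 1, τ=9/4; S=-1+266/2091·τ+1112/697·τ²+-2263/6273·τ³=145145/44608

  seg 0: a=3 b=-6406/2091 c=0 d=556/2091
  seg 1: a=-1 b=266/2091 c=1112/697 d=-2263/6273
  seg 2: a=4 b=-5/123 c=-1151/697 d=6959/18819
  seg 3: a=-1 b=74/2091 c=3506/2091 d=-1489/2091
  seg 4: a=0 b=873/697 c=-961/2091 d=961/18819
S(17/4) = 145145/44608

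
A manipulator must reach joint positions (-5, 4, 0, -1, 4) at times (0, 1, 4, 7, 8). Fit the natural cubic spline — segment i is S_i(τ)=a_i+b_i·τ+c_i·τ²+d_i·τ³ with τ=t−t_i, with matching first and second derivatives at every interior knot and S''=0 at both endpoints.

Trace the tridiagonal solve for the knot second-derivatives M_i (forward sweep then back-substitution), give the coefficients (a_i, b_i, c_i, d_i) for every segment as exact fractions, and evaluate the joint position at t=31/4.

  seg 0: a=-5 b=6491/624 c=0 d=-875/624
  seg 1: a=4 b=1933/312 c=-875/208 d=353/624
  seg 2: a=0 b=-181/48 c=23/26 d=163/1872
  seg 3: a=-1 b=1213/312 c=347/208 d=-347/624
S(31/4) = 34873/13312

Δ: Δ0=9, Δ1=-4/3, Δ2=-1/3, Δ3=5
row 1: diag=8, rhs=-62; c'=3/8, d'=-31/4
row 2: denom=12−3·3/8=87/8; d'=(6−3·-31/4)/(87/8)=78/29
row 3: denom=8−3·8/29=208/29; d'=(32−3·78/29)/(208/29)=347/104
back: M3=347/104
back: M2=78/29−8/29·347/104=23/13
back: M1=-31/4−3/8·23/13=-875/104
M: M0=0, M1=-875/104, M2=23/13, M3=347/104, M4=0
seg 0: a=-5, c=M0/2=0, d=(M1−M0)/(6·1)=-875/624, b=Δ0−h0·(2M0+M1)/6=6491/624
seg 1: a=4, c=M1/2=-875/208, d=(M2−M1)/(6·3)=353/624, b=Δ1−h1·(2M1+M2)/6=1933/312
seg 2: a=0, c=M2/2=23/26, d=(M3−M2)/(6·3)=163/1872, b=Δ2−h2·(2M2+M3)/6=-181/48
seg 3: a=-1, c=M3/2=347/208, d=(M4−M3)/(6·1)=-347/624, b=Δ3−h3·(2M3+M4)/6=1213/312
t_q=31/4 → seg 3, τ=3/4; S=-1+1213/312·τ+347/208·τ²+-347/624·τ³=34873/13312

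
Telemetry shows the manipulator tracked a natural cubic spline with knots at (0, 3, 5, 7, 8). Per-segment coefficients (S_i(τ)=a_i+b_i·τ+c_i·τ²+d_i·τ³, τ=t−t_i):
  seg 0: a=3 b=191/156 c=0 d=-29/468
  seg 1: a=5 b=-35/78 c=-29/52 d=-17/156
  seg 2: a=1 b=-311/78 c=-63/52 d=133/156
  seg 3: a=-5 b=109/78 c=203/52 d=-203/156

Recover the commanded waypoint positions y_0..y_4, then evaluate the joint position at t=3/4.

y_0 = S_0(0) = a_0 = 3
y_1 = S_1(0) = a_1 = 5
y_2 = S_2(0) = a_2 = 1
y_3 = S_3(0) = a_3 = -5
y_4 = S_3(1) = -1
t_q=3/4 is in segment 0 (τ=3/4); S_0(τ)=12953/3328

y_0=3 y_1=5 y_2=1 y_3=-5 y_4=-1
S(3/4) = 12953/3328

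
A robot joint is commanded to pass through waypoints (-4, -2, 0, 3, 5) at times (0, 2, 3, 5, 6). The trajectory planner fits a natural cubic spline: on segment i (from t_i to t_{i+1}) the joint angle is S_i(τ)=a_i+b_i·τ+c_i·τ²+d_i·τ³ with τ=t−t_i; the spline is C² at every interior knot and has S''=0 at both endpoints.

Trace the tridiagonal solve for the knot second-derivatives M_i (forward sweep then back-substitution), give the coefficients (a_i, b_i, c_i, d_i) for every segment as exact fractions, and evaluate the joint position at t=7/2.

Δ: Δ0=1, Δ1=2, Δ2=3/2, Δ3=2
row 1: diag=6, rhs=6; c'=1/6, d'=1
row 2: denom=6−1·1/6=35/6; d'=(-3−1·1)/(35/6)=-24/35
row 3: denom=6−2·12/35=186/35; d'=(3−2·-24/35)/(186/35)=51/62
back: M3=51/62
back: M2=-24/35−12/35·51/62=-30/31
back: M1=1−1/6·-30/31=36/31
M: M0=0, M1=36/31, M2=-30/31, M3=51/62, M4=0
seg 0: a=-4, c=M0/2=0, d=(M1−M0)/(6·2)=3/31, b=Δ0−h0·(2M0+M1)/6=19/31
seg 1: a=-2, c=M1/2=18/31, d=(M2−M1)/(6·1)=-11/31, b=Δ1−h1·(2M1+M2)/6=55/31
seg 2: a=0, c=M2/2=-15/31, d=(M3−M2)/(6·2)=37/248, b=Δ2−h2·(2M2+M3)/6=58/31
seg 3: a=3, c=M3/2=51/124, d=(M4−M3)/(6·1)=-17/124, b=Δ3−h3·(2M3+M4)/6=107/62
t_q=7/2 → seg 2, τ=1/2; S=0+58/31·τ+-15/31·τ²+37/248·τ³=1653/1984

  seg 0: a=-4 b=19/31 c=0 d=3/31
  seg 1: a=-2 b=55/31 c=18/31 d=-11/31
  seg 2: a=0 b=58/31 c=-15/31 d=37/248
  seg 3: a=3 b=107/62 c=51/124 d=-17/124
S(7/2) = 1653/1984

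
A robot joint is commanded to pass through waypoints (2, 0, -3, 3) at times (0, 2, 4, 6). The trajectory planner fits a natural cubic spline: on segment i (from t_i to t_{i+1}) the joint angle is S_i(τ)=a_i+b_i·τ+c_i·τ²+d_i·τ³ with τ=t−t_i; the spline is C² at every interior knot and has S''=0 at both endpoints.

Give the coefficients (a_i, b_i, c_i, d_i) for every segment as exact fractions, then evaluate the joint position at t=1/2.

  seg 0: a=2 b=-17/30 c=0 d=-13/120
  seg 1: a=0 b=-28/15 c=-13/20 d=5/12
  seg 2: a=-3 b=8/15 c=37/20 d=-37/120
S(1/2) = 109/64

Δ: Δ0=-1, Δ1=-3/2, Δ2=3
row 1: diag=8, rhs=-3; c'=1/4, d'=-3/8
row 2: denom=8−2·1/4=15/2; d'=(27−2·-3/8)/(15/2)=37/10
back: M2=37/10
back: M1=-3/8−1/4·37/10=-13/10
M: M0=0, M1=-13/10, M2=37/10, M3=0
seg 0: a=2, c=M0/2=0, d=(M1−M0)/(6·2)=-13/120, b=Δ0−h0·(2M0+M1)/6=-17/30
seg 1: a=0, c=M1/2=-13/20, d=(M2−M1)/(6·2)=5/12, b=Δ1−h1·(2M1+M2)/6=-28/15
seg 2: a=-3, c=M2/2=37/20, d=(M3−M2)/(6·2)=-37/120, b=Δ2−h2·(2M2+M3)/6=8/15
t_q=1/2 → seg 0, τ=1/2; S=2+-17/30·τ+0·τ²+-13/120·τ³=109/64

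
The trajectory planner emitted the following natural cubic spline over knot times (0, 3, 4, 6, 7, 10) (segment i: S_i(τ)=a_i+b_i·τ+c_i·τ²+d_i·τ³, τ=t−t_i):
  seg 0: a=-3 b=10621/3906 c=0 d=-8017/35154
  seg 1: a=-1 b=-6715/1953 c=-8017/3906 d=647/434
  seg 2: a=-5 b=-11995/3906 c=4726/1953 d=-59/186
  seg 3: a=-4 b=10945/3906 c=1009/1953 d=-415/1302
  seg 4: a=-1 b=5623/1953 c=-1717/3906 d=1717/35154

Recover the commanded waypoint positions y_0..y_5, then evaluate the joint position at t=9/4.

y_0=-3 y_1=-1 y_2=-5 y_3=-4 y_4=-1 y_5=5
S(9/4) = 2065/3968

y_0 = S_0(0) = a_0 = -3
y_1 = S_1(0) = a_1 = -1
y_2 = S_2(0) = a_2 = -5
y_3 = S_3(0) = a_3 = -4
y_4 = S_4(0) = a_4 = -1
y_5 = S_4(3) = 5
t_q=9/4 is in segment 0 (τ=9/4); S_0(τ)=2065/3968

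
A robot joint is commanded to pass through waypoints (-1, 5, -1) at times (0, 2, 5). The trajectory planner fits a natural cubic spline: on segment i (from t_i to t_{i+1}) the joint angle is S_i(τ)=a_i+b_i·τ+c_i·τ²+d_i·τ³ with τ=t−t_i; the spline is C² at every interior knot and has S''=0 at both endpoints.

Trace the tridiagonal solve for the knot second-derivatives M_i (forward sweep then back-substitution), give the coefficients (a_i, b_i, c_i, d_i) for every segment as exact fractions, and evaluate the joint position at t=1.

Δ: Δ0=3, Δ1=-2
row 1: diag=10, rhs=-30; c'=3/10, d'=-3
back: M1=-3
M: M0=0, M1=-3, M2=0
seg 0: a=-1, c=M0/2=0, d=(M1−M0)/(6·2)=-1/4, b=Δ0−h0·(2M0+M1)/6=4
seg 1: a=5, c=M1/2=-3/2, d=(M2−M1)/(6·3)=1/6, b=Δ1−h1·(2M1+M2)/6=1
t_q=1 → seg 0, τ=1; S=-1+4·τ+0·τ²+-1/4·τ³=11/4

  seg 0: a=-1 b=4 c=0 d=-1/4
  seg 1: a=5 b=1 c=-3/2 d=1/6
S(1) = 11/4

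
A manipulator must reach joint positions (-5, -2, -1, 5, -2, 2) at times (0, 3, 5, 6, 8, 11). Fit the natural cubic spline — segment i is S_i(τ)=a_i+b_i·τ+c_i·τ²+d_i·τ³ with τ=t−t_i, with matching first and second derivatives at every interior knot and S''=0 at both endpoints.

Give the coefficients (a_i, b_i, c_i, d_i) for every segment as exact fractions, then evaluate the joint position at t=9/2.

Δ: Δ0=1, Δ1=1/2, Δ2=6, Δ3=-7/2, Δ4=4/3
row 1: diag=10, rhs=-3; c'=1/5, d'=-3/10
row 2: denom=6−2·1/5=28/5; d'=(33−2·-3/10)/(28/5)=6
row 3: denom=6−1·5/28=163/28; d'=(-57−1·6)/(163/28)=-1764/163
row 4: denom=10−2·56/163=1518/163; d'=(29−2·-1764/163)/(1518/163)=8255/1518
back: M4=8255/1518
back: M3=-1764/163−56/163·8255/1518=-9632/759
back: M2=6−5/28·-9632/759=6274/759
back: M1=-3/10−1/5·6274/759=-2965/1518
M: M0=0, M1=-2965/1518, M2=6274/759, M3=-9632/759, M4=8255/1518, M5=0
seg 0: a=-5, c=M0/2=0, d=(M1−M0)/(6·3)=-2965/27324, b=Δ0−h0·(2M0+M1)/6=6001/3036
seg 1: a=-2, c=M1/2=-2965/3036, d=(M2−M1)/(6·2)=5171/6072, b=Δ1−h1·(2M1+M2)/6=-1447/1518
seg 2: a=-1, c=M2/2=3137/759, d=(M3−M2)/(6·1)=-241/69, b=Δ2−h2·(2M2+M3)/6=1356/253
seg 3: a=5, c=M3/2=-4816/759, d=(M4−M3)/(6·2)=9173/6072, b=Δ3−h3·(2M3+M4)/6=2389/759
seg 4: a=-2, c=M4/2=8255/3036, d=(M5−M4)/(6·3)=-8255/27324, b=Δ4−h4·(2M4+M5)/6=-2077/506
t_q=9/2 → seg 1, τ=3/2; S=-2+-1447/1518·τ+-2965/3036·τ²+5171/6072·τ³=-44577/16192

  seg 0: a=-5 b=6001/3036 c=0 d=-2965/27324
  seg 1: a=-2 b=-1447/1518 c=-2965/3036 d=5171/6072
  seg 2: a=-1 b=1356/253 c=3137/759 d=-241/69
  seg 3: a=5 b=2389/759 c=-4816/759 d=9173/6072
  seg 4: a=-2 b=-2077/506 c=8255/3036 d=-8255/27324
S(9/2) = -44577/16192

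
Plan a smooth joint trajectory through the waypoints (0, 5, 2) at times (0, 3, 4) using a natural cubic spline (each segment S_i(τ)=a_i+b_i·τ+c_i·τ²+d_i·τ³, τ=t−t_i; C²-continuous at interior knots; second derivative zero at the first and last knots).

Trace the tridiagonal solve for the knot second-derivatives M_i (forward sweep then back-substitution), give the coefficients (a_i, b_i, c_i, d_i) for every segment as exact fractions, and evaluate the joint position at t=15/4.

Δ: Δ0=5/3, Δ1=-3
row 1: diag=8, rhs=-28; c'=1/8, d'=-7/2
back: M1=-7/2
M: M0=0, M1=-7/2, M2=0
seg 0: a=0, c=M0/2=0, d=(M1−M0)/(6·3)=-7/36, b=Δ0−h0·(2M0+M1)/6=41/12
seg 1: a=5, c=M1/2=-7/4, d=(M2−M1)/(6·1)=7/12, b=Δ1−h1·(2M1+M2)/6=-11/6
t_q=15/4 → seg 1, τ=3/4; S=5+-11/6·τ+-7/4·τ²+7/12·τ³=739/256

  seg 0: a=0 b=41/12 c=0 d=-7/36
  seg 1: a=5 b=-11/6 c=-7/4 d=7/12
S(15/4) = 739/256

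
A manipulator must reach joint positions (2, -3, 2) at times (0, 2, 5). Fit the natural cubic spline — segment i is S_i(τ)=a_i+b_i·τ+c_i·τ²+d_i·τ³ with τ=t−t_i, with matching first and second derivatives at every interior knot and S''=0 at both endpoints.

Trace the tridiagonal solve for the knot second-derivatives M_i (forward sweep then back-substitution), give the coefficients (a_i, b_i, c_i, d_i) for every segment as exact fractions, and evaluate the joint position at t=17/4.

  seg 0: a=2 b=-10/3 c=0 d=5/24
  seg 1: a=-3 b=-5/6 c=5/4 d=-5/36
S(17/4) = -33/256

Δ: Δ0=-5/2, Δ1=5/3
row 1: diag=10, rhs=25; c'=3/10, d'=5/2
back: M1=5/2
M: M0=0, M1=5/2, M2=0
seg 0: a=2, c=M0/2=0, d=(M1−M0)/(6·2)=5/24, b=Δ0−h0·(2M0+M1)/6=-10/3
seg 1: a=-3, c=M1/2=5/4, d=(M2−M1)/(6·3)=-5/36, b=Δ1−h1·(2M1+M2)/6=-5/6
t_q=17/4 → seg 1, τ=9/4; S=-3+-5/6·τ+5/4·τ²+-5/36·τ³=-33/256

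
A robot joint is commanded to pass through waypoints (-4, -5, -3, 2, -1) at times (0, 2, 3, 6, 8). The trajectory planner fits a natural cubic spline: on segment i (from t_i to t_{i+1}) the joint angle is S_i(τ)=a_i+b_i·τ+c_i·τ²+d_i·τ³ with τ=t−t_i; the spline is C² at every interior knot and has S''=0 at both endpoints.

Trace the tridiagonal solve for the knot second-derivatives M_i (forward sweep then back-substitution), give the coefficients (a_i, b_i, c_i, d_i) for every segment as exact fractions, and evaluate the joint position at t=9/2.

Δ: Δ0=-1/2, Δ1=2, Δ2=5/3, Δ3=-3/2
row 1: diag=6, rhs=15; c'=1/6, d'=5/2
row 2: denom=8−1·1/6=47/6; d'=(-2−1·5/2)/(47/6)=-27/47
row 3: denom=10−3·18/47=416/47; d'=(-19−3·-27/47)/(416/47)=-203/104
back: M3=-203/104
back: M2=-27/47−18/47·-203/104=9/52
back: M1=5/2−1/6·9/52=257/104
M: M0=0, M1=257/104, M2=9/52, M3=-203/104, M4=0
seg 0: a=-4, c=M0/2=0, d=(M1−M0)/(6·2)=257/1248, b=Δ0−h0·(2M0+M1)/6=-413/312
seg 1: a=-5, c=M1/2=257/208, d=(M2−M1)/(6·1)=-239/624, b=Δ1−h1·(2M1+M2)/6=179/156
seg 2: a=-3, c=M2/2=9/104, d=(M3−M2)/(6·3)=-17/144, b=Δ2−h2·(2M2+M3)/6=1541/624
seg 3: a=2, c=M3/2=-203/208, d=(M4−M3)/(6·2)=203/1248, b=Δ3−h3·(2M3+M4)/6=-31/156
t_q=9/2 → seg 2, τ=3/2; S=-3+1541/624·τ+9/104·τ²+-17/144·τ³=833/1664

  seg 0: a=-4 b=-413/312 c=0 d=257/1248
  seg 1: a=-5 b=179/156 c=257/208 d=-239/624
  seg 2: a=-3 b=1541/624 c=9/104 d=-17/144
  seg 3: a=2 b=-31/156 c=-203/208 d=203/1248
S(9/2) = 833/1664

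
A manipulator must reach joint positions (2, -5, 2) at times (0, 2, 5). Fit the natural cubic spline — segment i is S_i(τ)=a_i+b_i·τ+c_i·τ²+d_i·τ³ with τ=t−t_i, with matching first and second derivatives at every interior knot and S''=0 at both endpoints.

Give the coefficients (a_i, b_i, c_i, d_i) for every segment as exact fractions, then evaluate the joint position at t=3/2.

Δ: Δ0=-7/2, Δ1=7/3
row 1: diag=10, rhs=35; c'=3/10, d'=7/2
back: M1=7/2
M: M0=0, M1=7/2, M2=0
seg 0: a=2, c=M0/2=0, d=(M1−M0)/(6·2)=7/24, b=Δ0−h0·(2M0+M1)/6=-14/3
seg 1: a=-5, c=M1/2=7/4, d=(M2−M1)/(6·3)=-7/36, b=Δ1−h1·(2M1+M2)/6=-7/6
t_q=3/2 → seg 0, τ=3/2; S=2+-14/3·τ+0·τ²+7/24·τ³=-257/64

  seg 0: a=2 b=-14/3 c=0 d=7/24
  seg 1: a=-5 b=-7/6 c=7/4 d=-7/36
S(3/2) = -257/64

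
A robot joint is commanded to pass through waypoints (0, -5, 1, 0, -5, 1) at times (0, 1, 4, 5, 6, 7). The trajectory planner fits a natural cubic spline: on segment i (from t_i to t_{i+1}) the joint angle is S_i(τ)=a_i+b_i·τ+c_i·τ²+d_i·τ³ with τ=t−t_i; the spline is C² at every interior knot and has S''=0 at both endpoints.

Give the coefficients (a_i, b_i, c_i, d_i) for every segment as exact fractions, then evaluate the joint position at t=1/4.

  seg 0: a=0 b=-4831/793 c=0 d=866/793
  seg 1: a=-5 b=-2233/793 c=2598/793 d=-1325/2379
  seg 2: a=1 b=110/61 c=-1377/793 d=-846/793
  seg 3: a=0 b=-3862/793 c=-3915/793 d=3812/793
  seg 4: a=-5 b=-256/793 c=7521/793 d=-2507/793
S(1/4) = -38215/25376

Δ: Δ0=-5, Δ1=2, Δ2=-1, Δ3=-5, Δ4=6
row 1: diag=8, rhs=42; c'=3/8, d'=21/4
row 2: denom=8−3·3/8=55/8; d'=(-18−3·21/4)/(55/8)=-54/11
row 3: denom=4−1·8/55=212/55; d'=(-24−1·-54/11)/(212/55)=-525/106
row 4: denom=4−1·55/212=793/212; d'=(66−1·-525/106)/(793/212)=15042/793
back: M4=15042/793
back: M3=-525/106−55/212·15042/793=-7830/793
back: M2=-54/11−8/55·-7830/793=-2754/793
back: M1=21/4−3/8·-2754/793=5196/793
M: M0=0, M1=5196/793, M2=-2754/793, M3=-7830/793, M4=15042/793, M5=0
seg 0: a=0, c=M0/2=0, d=(M1−M0)/(6·1)=866/793, b=Δ0−h0·(2M0+M1)/6=-4831/793
seg 1: a=-5, c=M1/2=2598/793, d=(M2−M1)/(6·3)=-1325/2379, b=Δ1−h1·(2M1+M2)/6=-2233/793
seg 2: a=1, c=M2/2=-1377/793, d=(M3−M2)/(6·1)=-846/793, b=Δ2−h2·(2M2+M3)/6=110/61
seg 3: a=0, c=M3/2=-3915/793, d=(M4−M3)/(6·1)=3812/793, b=Δ3−h3·(2M3+M4)/6=-3862/793
seg 4: a=-5, c=M4/2=7521/793, d=(M5−M4)/(6·1)=-2507/793, b=Δ4−h4·(2M4+M5)/6=-256/793
t_q=1/4 → seg 0, τ=1/4; S=0+-4831/793·τ+0·τ²+866/793·τ³=-38215/25376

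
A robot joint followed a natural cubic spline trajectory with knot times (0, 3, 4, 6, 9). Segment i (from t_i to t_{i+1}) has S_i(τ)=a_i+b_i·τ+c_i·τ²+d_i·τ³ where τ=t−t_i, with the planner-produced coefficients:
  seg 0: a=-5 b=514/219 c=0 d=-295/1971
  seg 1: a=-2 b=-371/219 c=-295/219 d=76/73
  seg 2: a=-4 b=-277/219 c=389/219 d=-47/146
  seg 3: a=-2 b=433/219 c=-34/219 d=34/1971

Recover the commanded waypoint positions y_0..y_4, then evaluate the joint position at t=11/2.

y_0 = S_0(0) = a_0 = -5
y_1 = S_1(0) = a_1 = -2
y_2 = S_2(0) = a_2 = -4
y_3 = S_3(0) = a_3 = -2
y_4 = S_3(3) = 3
t_q=11/2 is in segment 2 (τ=3/2); S_2(τ)=-3489/1168

y_0=-5 y_1=-2 y_2=-4 y_3=-2 y_4=3
S(11/2) = -3489/1168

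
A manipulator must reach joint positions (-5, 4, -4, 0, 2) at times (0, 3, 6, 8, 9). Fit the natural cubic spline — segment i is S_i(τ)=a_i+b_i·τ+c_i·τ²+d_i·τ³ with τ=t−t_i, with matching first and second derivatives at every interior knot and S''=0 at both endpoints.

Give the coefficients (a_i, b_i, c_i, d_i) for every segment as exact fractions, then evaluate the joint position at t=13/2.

  seg 0: a=-5 b=1529/309 c=0 d=-602/2781
  seg 1: a=4 b=-277/309 c=-602/309 d=1259/2781
  seg 2: a=-4 b=-112/309 c=219/103 d=-146/309
  seg 3: a=0 b=764/309 c=-73/103 d=73/309
S(13/2) = -382/103

Δ: Δ0=3, Δ1=-8/3, Δ2=2, Δ3=2
row 1: diag=12, rhs=-34; c'=1/4, d'=-17/6
row 2: denom=10−3·1/4=37/4; d'=(28−3·-17/6)/(37/4)=146/37
row 3: denom=6−2·8/37=206/37; d'=(0−2·146/37)/(206/37)=-146/103
back: M3=-146/103
back: M2=146/37−8/37·-146/103=438/103
back: M1=-17/6−1/4·438/103=-1204/309
M: M0=0, M1=-1204/309, M2=438/103, M3=-146/103, M4=0
seg 0: a=-5, c=M0/2=0, d=(M1−M0)/(6·3)=-602/2781, b=Δ0−h0·(2M0+M1)/6=1529/309
seg 1: a=4, c=M1/2=-602/309, d=(M2−M1)/(6·3)=1259/2781, b=Δ1−h1·(2M1+M2)/6=-277/309
seg 2: a=-4, c=M2/2=219/103, d=(M3−M2)/(6·2)=-146/309, b=Δ2−h2·(2M2+M3)/6=-112/309
seg 3: a=0, c=M3/2=-73/103, d=(M4−M3)/(6·1)=73/309, b=Δ3−h3·(2M3+M4)/6=764/309
t_q=13/2 → seg 2, τ=1/2; S=-4+-112/309·τ+219/103·τ²+-146/309·τ³=-382/103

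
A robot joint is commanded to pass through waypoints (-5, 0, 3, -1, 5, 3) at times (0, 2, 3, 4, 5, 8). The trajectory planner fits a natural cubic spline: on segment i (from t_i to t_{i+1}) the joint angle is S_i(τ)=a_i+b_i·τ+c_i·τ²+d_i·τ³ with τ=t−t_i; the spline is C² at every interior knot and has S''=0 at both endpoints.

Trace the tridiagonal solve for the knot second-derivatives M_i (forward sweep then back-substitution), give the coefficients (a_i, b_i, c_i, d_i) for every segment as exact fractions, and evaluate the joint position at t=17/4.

  seg 0: a=-5 b=161/114 c=0 d=31/114
  seg 1: a=0 b=533/114 c=31/19 d=-377/114
  seg 2: a=3 b=-113/57 c=-315/38 d=715/114
  seg 3: a=-1 b=29/114 c=200/19 d=-545/114
  seg 4: a=5 b=397/57 c=-145/38 d=145/342
S(17/4) = -859/2432

Δ: Δ0=5/2, Δ1=3, Δ2=-4, Δ3=6, Δ4=-2/3
row 1: diag=6, rhs=3; c'=1/6, d'=1/2
row 2: denom=4−1·1/6=23/6; d'=(-42−1·1/2)/(23/6)=-255/23
row 3: denom=4−1·6/23=86/23; d'=(60−1·-255/23)/(86/23)=1635/86
row 4: denom=8−1·23/86=665/86; d'=(-40−1·1635/86)/(665/86)=-145/19
back: M4=-145/19
back: M3=1635/86−23/86·-145/19=400/19
back: M2=-255/23−6/23·400/19=-315/19
back: M1=1/2−1/6·-315/19=62/19
M: M0=0, M1=62/19, M2=-315/19, M3=400/19, M4=-145/19, M5=0
seg 0: a=-5, c=M0/2=0, d=(M1−M0)/(6·2)=31/114, b=Δ0−h0·(2M0+M1)/6=161/114
seg 1: a=0, c=M1/2=31/19, d=(M2−M1)/(6·1)=-377/114, b=Δ1−h1·(2M1+M2)/6=533/114
seg 2: a=3, c=M2/2=-315/38, d=(M3−M2)/(6·1)=715/114, b=Δ2−h2·(2M2+M3)/6=-113/57
seg 3: a=-1, c=M3/2=200/19, d=(M4−M3)/(6·1)=-545/114, b=Δ3−h3·(2M3+M4)/6=29/114
seg 4: a=5, c=M4/2=-145/38, d=(M5−M4)/(6·3)=145/342, b=Δ4−h4·(2M4+M5)/6=397/57
t_q=17/4 → seg 3, τ=1/4; S=-1+29/114·τ+200/19·τ²+-545/114·τ³=-859/2432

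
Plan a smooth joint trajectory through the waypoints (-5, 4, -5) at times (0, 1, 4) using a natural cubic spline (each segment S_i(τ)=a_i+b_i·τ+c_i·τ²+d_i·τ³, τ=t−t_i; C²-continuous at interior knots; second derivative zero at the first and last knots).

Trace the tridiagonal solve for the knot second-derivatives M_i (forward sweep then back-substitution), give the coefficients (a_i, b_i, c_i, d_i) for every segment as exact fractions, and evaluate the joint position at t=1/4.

Δ: Δ0=9, Δ1=-3
row 1: diag=8, rhs=-72; c'=3/8, d'=-9
back: M1=-9
M: M0=0, M1=-9, M2=0
seg 0: a=-5, c=M0/2=0, d=(M1−M0)/(6·1)=-3/2, b=Δ0−h0·(2M0+M1)/6=21/2
seg 1: a=4, c=M1/2=-9/2, d=(M2−M1)/(6·3)=1/2, b=Δ1−h1·(2M1+M2)/6=6
t_q=1/4 → seg 0, τ=1/4; S=-5+21/2·τ+0·τ²+-3/2·τ³=-307/128

  seg 0: a=-5 b=21/2 c=0 d=-3/2
  seg 1: a=4 b=6 c=-9/2 d=1/2
S(1/4) = -307/128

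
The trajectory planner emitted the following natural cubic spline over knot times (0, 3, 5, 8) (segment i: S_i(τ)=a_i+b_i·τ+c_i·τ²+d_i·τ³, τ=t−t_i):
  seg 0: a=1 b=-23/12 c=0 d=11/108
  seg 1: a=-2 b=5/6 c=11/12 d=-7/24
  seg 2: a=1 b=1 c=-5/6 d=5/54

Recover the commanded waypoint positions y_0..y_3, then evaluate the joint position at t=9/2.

y_0 = S_0(0) = a_0 = 1
y_1 = S_1(0) = a_1 = -2
y_2 = S_2(0) = a_2 = 1
y_3 = S_2(3) = -1
t_q=9/2 is in segment 1 (τ=3/2); S_1(τ)=21/64

y_0=1 y_1=-2 y_2=1 y_3=-1
S(9/2) = 21/64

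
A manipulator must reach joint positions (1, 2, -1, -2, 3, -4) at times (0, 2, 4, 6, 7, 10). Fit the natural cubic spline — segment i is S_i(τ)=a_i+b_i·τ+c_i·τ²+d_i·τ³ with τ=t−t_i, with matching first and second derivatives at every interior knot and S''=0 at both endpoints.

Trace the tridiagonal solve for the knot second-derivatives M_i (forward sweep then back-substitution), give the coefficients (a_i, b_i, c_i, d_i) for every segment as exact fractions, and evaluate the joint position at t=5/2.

  seg 0: a=1 b=3653/3846 c=0 d=-865/7692
  seg 1: a=2 b=-1537/3846 c=-865/1282 d=479/7692
  seg 2: a=-1 b=-9043/3846 c=-193/641 d=2359/3846
  seg 3: a=-2 b=14633/3846 c=2166/641 d=-8399/3846
  seg 4: a=3 b=7714/1923 c=-4067/1282 d=4067/11538
S(5/2) = 33625/20512

Δ: Δ0=1/2, Δ1=-3/2, Δ2=-1/2, Δ3=5, Δ4=-7/3
row 1: diag=8, rhs=-12; c'=1/4, d'=-3/2
row 2: denom=8−2·1/4=15/2; d'=(6−2·-3/2)/(15/2)=6/5
row 3: denom=6−2·4/15=82/15; d'=(33−2·6/5)/(82/15)=459/82
row 4: denom=8−1·15/82=641/82; d'=(-44−1·459/82)/(641/82)=-4067/641
back: M4=-4067/641
back: M3=459/82−15/82·-4067/641=4332/641
back: M2=6/5−4/15·4332/641=-386/641
back: M1=-3/2−1/4·-386/641=-865/641
M: M0=0, M1=-865/641, M2=-386/641, M3=4332/641, M4=-4067/641, M5=0
seg 0: a=1, c=M0/2=0, d=(M1−M0)/(6·2)=-865/7692, b=Δ0−h0·(2M0+M1)/6=3653/3846
seg 1: a=2, c=M1/2=-865/1282, d=(M2−M1)/(6·2)=479/7692, b=Δ1−h1·(2M1+M2)/6=-1537/3846
seg 2: a=-1, c=M2/2=-193/641, d=(M3−M2)/(6·2)=2359/3846, b=Δ2−h2·(2M2+M3)/6=-9043/3846
seg 3: a=-2, c=M3/2=2166/641, d=(M4−M3)/(6·1)=-8399/3846, b=Δ3−h3·(2M3+M4)/6=14633/3846
seg 4: a=3, c=M4/2=-4067/1282, d=(M5−M4)/(6·3)=4067/11538, b=Δ4−h4·(2M4+M5)/6=7714/1923
t_q=5/2 → seg 1, τ=1/2; S=2+-1537/3846·τ+-865/1282·τ²+479/7692·τ³=33625/20512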